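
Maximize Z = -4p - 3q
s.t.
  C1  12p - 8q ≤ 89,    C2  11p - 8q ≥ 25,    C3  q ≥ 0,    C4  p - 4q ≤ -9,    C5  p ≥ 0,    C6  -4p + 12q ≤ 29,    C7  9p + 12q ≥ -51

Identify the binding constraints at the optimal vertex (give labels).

Vertices and Z = -4p - 3q:
  (107/10, 197/40) → Z = -2303/40
  (325/28, 44/7) → Z = -457/7
  (43/9, 31/9) → Z = -265/9
  (133/25, 419/100) → Z = -677/20

The maximum is at (43/9, 31/9). Substituting into each constraint, equality holds for C2 and C4; the remaining constraints have slack.

C2 and C4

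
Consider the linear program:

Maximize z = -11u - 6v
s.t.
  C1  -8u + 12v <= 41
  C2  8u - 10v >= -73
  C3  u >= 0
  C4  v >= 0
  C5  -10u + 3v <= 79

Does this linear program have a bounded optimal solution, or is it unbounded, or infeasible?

bounded optimum

Extreme points and z = -11u - 6v:
  (0, 41/12) → z = -41/2
  (0, 0) → z = 0
The feasible region has finitely many vertices and no improving ray; the maximum is 0 at (0, 0).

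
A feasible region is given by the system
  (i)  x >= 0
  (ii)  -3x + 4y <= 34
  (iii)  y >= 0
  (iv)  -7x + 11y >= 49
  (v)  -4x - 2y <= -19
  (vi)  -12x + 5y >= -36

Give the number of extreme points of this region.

Of the 15 pairwise boundary intersections, those satisfying every inequality are:
  (4/11, 193/22)
  (314/33, 172/11)
  (111/58, 329/58)
  (641/97, 840/97)

4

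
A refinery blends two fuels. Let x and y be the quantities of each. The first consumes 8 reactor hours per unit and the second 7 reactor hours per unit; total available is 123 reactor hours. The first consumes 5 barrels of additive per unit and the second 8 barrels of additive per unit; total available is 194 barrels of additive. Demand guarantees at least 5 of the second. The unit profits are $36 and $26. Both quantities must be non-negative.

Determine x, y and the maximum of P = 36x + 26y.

x = 11, y = 5, maximum P = 526

Extreme points and P = 36x + 26y:
  (0, 123/7) → P = 3198/7
  (0, 5) → P = 130
  (11, 5) → P = 526

At the optimal vertex, 8x + 7y = 123 and y = 5.
Solving simultaneously gives x = 11, y = 5.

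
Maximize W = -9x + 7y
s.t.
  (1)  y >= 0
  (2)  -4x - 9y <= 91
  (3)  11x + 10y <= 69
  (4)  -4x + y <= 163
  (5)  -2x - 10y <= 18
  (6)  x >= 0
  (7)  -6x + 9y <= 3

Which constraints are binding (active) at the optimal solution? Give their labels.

(6) and (7)

Extreme points and W = -9x + 7y:
  (69/11, 0) → W = -621/11
  (0, 0) → W = 0
  (197/53, 149/53) → W = -730/53
  (0, 1/3) → W = 7/3

The maximum is at (0, 1/3). Substituting into each constraint, equality holds for (6) and (7); the remaining constraints have slack.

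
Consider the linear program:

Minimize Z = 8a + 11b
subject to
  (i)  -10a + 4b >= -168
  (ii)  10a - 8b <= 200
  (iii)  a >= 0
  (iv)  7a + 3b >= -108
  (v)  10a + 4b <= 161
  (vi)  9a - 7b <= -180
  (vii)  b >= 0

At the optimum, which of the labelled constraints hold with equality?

(iii) and (vi)

Vertices and Z = 8a + 11b:
  (0, 161/4) → Z = 1771/4
  (0, 180/7) → Z = 1980/7
  (407/106, 3249/106) → Z = 38995/106

The minimum is at (0, 180/7). Substituting into each constraint, equality holds for (iii) and (vi); the remaining constraints have slack.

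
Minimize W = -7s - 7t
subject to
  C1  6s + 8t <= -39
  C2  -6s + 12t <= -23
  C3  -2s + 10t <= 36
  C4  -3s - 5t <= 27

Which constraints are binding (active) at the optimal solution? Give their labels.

C1 and C4

Corner points and W = -7s - 7t:
  (-71/30, -31/10) → W = 574/15
  (7/2, -15/2) → W = 28
  (-19/6, -7/2) → W = 140/3

The minimum is at (7/2, -15/2). Substituting into each constraint, equality holds for C1 and C4; the remaining constraints have slack.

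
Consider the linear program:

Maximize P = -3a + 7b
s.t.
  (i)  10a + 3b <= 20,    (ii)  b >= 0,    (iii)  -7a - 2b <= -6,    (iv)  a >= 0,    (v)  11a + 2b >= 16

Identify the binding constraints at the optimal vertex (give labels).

(i) and (v)

Corner points and P = -3a + 7b:
  (2, 0) → P = -6
  (8/13, 60/13) → P = 396/13
  (16/11, 0) → P = -48/11

The maximum is at (8/13, 60/13). Substituting into each constraint, equality holds for (i) and (v); the remaining constraints have slack.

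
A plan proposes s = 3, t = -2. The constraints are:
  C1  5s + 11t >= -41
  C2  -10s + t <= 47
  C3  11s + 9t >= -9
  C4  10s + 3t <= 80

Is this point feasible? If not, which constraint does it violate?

C1: -7 ≥ -41 ✓
C2: -32 ≤ 47 ✓
C3: 15 ≥ -9 ✓
C4: 24 ≤ 80 ✓

feasible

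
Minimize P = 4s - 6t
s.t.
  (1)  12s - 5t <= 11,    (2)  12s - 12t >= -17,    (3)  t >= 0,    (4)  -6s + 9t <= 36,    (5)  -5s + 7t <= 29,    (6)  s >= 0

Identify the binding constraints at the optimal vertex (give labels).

(1) and (2)

Vertices and P = 4s - 6t:
  (31/12, 4) → P = -41/3
  (11/12, 0) → P = 11/3
  (0, 17/12) → P = -17/2
  (0, 0) → P = 0

The minimum is at (31/12, 4). Substituting into each constraint, equality holds for (1) and (2); the remaining constraints have slack.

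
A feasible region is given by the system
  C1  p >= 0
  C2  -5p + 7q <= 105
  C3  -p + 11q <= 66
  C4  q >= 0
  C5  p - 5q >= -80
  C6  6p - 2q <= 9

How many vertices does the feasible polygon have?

4

Of the 15 pairwise boundary intersections, those satisfying every inequality are:
  (0, 6)
  (0, 0)
  (231/64, 405/64)
  (3/2, 0)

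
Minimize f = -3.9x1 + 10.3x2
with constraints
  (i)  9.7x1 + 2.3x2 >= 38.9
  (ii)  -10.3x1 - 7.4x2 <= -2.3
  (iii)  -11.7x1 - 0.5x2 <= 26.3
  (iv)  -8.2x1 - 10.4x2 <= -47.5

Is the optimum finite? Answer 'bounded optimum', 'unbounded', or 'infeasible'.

From the feasible point (-3997/1103, 35512/1103), moving in the direction (10.4, -8.2) keeps every constraint satisfied while f decreases without bound.

unbounded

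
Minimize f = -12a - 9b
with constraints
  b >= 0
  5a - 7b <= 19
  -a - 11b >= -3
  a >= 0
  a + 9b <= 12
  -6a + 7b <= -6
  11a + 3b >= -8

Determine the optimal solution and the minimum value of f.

Vertices and f = -12a - 9b:
  (3, 0) → f = -36
  (1, 0) → f = -12
  (87/73, 12/73) → f = -1152/73

The binding constraints are b = 0 and -a - 11b = -3.
Solving simultaneously gives a = 3, b = 0.

a = 3, b = 0, minimum f = -36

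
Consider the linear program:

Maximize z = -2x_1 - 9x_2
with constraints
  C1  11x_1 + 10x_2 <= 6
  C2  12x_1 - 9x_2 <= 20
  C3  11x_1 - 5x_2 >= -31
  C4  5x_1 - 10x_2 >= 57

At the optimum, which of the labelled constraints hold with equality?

Corner points and z = -2x_1 - 9x_2:
  (-379/39, -592/39) → z = 6086/39
  (-313/75, -584/75) → z = 5882/75
  (-7, -46/5) → z = 484/5

The maximum is at (-379/39, -592/39). Substituting into each constraint, equality holds for C2 and C3; the remaining constraints have slack.

C2 and C3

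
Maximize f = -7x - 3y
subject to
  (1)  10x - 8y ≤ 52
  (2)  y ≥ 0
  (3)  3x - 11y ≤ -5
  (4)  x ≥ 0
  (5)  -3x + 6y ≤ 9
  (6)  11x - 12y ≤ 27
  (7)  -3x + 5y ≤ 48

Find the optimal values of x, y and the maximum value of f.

x = 0, y = 5/11, maximum f = -15/11

Vertices and f = -7x - 3y:
  (0, 5/11) → f = -15/11
  (21/5, 8/5) → f = -171/5
  (0, 3/2) → f = -9/2
  (9, 6) → f = -81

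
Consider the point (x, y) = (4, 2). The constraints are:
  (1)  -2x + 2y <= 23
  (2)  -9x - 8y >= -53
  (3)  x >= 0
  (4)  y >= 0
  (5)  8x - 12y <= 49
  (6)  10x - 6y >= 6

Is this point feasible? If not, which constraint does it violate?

feasible

(1): -4 ≤ 23 ✓
(2): -52 ≥ -53 ✓
(3): 4 ≥ 0 ✓
(4): 2 ≥ 0 ✓
(5): 8 ≤ 49 ✓
(6): 28 ≥ 6 ✓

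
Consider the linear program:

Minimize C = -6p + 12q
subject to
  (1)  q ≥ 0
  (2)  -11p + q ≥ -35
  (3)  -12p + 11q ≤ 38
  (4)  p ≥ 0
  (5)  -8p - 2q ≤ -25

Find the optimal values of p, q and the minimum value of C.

p = 35/11, q = 0, minimum C = -210/11

Corner points and C = -6p + 12q:
  (35/11, 0) → C = -210/11
  (25/8, 0) → C = -75/4
  (423/109, 838/109) → C = 7518/109
  (199/112, 151/28) → C = 3027/56

The optimum lies where q = 0 and -11p + q = -35.
Solving simultaneously gives p = 35/11, q = 0.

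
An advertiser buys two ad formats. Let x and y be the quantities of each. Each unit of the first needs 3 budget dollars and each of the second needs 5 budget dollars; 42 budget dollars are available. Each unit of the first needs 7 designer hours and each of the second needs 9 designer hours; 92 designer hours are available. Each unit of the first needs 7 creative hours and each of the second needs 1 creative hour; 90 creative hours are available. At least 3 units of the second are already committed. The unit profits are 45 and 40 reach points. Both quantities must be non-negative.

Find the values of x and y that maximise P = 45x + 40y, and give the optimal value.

Extreme points and P = 45x + 40y:
  (0, 42/5) → P = 336
  (0, 3) → P = 120
  (9, 3) → P = 525

The optimum lies where 3x + 5y = 42 and y = 3.
Solving simultaneously gives x = 9, y = 3.

x = 9, y = 3, maximum P = 525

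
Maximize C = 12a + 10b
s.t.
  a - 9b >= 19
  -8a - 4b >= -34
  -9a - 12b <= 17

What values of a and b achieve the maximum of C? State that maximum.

a = 191/38, b = -59/38, maximum C = 851/19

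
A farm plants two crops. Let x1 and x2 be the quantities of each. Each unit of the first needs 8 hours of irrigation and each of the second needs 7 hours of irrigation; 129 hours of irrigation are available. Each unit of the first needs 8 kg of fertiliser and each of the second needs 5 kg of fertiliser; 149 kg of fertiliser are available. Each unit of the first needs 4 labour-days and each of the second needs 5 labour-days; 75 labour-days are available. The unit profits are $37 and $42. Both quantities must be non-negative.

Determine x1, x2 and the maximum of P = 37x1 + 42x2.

x1 = 10, x2 = 7, maximum P = 664

Extreme points and P = 37x1 + 42x2:
  (0, 0) → P = 0
  (0, 15) → P = 630
  (129/8, 0) → P = 4773/8
  (10, 7) → P = 664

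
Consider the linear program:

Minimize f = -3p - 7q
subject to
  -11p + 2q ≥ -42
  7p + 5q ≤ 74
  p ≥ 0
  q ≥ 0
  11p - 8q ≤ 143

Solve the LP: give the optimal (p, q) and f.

Feasible corners and f = -3p - 7q:
  (358/69, 520/69) → f = -4714/69
  (42/11, 0) → f = -126/11
  (0, 74/5) → f = -518/5
  (0, 0) → f = 0

The optimum lies where 7p + 5q = 74 and p = 0.
Solving simultaneously gives p = 0, q = 74/5.

p = 0, q = 74/5, minimum f = -518/5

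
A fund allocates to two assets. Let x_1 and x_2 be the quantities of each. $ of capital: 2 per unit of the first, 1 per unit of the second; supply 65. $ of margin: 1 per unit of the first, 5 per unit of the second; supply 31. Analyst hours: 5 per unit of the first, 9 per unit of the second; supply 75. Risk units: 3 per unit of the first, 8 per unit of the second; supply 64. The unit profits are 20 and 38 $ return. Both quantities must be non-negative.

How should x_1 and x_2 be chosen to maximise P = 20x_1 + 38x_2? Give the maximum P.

x_1 = 6, x_2 = 5, maximum P = 310

The optimum lies where x_1 + 5x_2 = 31 and 5x_1 + 9x_2 = 75.
Solving simultaneously gives x_1 = 6, x_2 = 5.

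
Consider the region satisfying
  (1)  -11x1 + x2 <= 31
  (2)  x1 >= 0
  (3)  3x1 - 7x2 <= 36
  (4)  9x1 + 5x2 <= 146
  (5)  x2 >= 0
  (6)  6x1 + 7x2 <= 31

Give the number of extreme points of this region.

3

Of the 15 pairwise boundary intersections, those satisfying every inequality are:
  (0, 0)
  (0, 31/7)
  (31/6, 0)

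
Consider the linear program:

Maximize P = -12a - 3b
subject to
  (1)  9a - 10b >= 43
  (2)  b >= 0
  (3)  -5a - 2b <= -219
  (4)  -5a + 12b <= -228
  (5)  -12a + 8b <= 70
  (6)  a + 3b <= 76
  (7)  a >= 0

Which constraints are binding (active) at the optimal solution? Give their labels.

Extreme points and P = -12a - 3b:
  (228/5, 0) → P = -2736/5
  (76, 0) → P = -912
  (532/9, 152/27) → P = -6536/9

The maximum is at (228/5, 0). Substituting into each constraint, equality holds for (2) and (4); the remaining constraints have slack.

(2) and (4)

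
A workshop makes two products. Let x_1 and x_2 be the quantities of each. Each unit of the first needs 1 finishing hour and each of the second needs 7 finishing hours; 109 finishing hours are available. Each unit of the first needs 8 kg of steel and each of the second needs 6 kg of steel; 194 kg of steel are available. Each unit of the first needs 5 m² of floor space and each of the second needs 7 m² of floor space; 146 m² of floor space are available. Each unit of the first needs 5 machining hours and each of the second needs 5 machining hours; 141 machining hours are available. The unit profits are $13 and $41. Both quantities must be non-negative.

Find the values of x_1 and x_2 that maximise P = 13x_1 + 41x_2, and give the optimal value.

x_1 = 37/4, x_2 = 57/4, maximum P = 1409/2

Extreme points and P = 13x_1 + 41x_2:
  (0, 0) → P = 0
  (0, 109/7) → P = 4469/7
  (97/4, 0) → P = 1261/4
  (37/4, 57/4) → P = 1409/2
  (241/13, 99/13) → P = 7192/13

The optimum lies where x_1 + 7x_2 = 109 and 5x_1 + 7x_2 = 146.
Solving simultaneously gives x_1 = 37/4, x_2 = 57/4.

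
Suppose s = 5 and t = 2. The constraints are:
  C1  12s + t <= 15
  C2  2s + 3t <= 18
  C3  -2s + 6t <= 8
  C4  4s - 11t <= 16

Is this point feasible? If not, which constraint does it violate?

not feasible — violates C1

Constraint C1: 12s + t = 62, which is not ≤ 15. All other constraints are satisfied.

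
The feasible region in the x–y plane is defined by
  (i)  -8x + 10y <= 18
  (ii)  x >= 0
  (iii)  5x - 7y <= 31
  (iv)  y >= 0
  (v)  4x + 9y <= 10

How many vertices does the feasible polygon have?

Of the 10 pairwise boundary intersections, those satisfying every inequality are:
  (0, 0)
  (0, 10/9)
  (5/2, 0)

3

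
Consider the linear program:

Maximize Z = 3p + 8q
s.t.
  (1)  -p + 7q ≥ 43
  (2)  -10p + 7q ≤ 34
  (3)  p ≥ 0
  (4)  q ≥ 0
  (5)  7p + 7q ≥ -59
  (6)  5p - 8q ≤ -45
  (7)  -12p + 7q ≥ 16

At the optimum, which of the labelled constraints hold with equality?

(2) and (7)

Corner points and Z = 3p + 8q:
  (1, 44/7) → Z = 373/7
  (29/27, 170/27) → Z = 1447/27
  (9, 124/7) → Z = 1181/7
  (187/61, 460/61) → Z = 4241/61

The maximum is at (9, 124/7). Substituting into each constraint, equality holds for (2) and (7); the remaining constraints have slack.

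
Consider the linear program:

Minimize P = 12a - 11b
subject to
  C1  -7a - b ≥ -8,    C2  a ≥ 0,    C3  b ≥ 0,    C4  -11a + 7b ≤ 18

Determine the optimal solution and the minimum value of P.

Feasible corners and P = 12a - 11b:
  (8/7, 0) → P = 96/7
  (19/30, 107/30) → P = -949/30
  (0, 0) → P = 0
  (0, 18/7) → P = -198/7

At the optimal vertex, -7a - b = -8 and -11a + 7b = 18.
Solving simultaneously gives a = 19/30, b = 107/30.

a = 19/30, b = 107/30, minimum P = -949/30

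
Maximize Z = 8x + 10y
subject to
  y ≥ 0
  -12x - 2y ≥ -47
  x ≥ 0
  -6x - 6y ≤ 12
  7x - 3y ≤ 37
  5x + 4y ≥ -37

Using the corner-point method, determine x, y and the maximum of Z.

Corner points and Z = 8x + 10y:
  (47/12, 0) → Z = 94/3
  (0, 0) → Z = 0
  (0, 47/2) → Z = 235

x = 0, y = 47/2, maximum Z = 235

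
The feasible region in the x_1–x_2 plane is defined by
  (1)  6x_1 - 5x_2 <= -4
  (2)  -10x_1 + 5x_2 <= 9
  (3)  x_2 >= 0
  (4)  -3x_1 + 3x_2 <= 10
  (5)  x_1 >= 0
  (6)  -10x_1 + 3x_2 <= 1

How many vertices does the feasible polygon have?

4

Pairwise boundary intersections that survive every other constraint:
  (38/3, 16)
  (7/32, 17/16)
  (23/15, 73/15)
  (11/10, 4)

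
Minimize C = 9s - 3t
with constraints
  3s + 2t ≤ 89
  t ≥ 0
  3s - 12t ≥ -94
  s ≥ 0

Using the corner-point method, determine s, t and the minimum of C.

s = 0, t = 47/6, minimum C = -47/2

Vertices and C = 9s - 3t:
  (89/3, 0) → C = 267
  (440/21, 183/14) → C = 2091/14
  (0, 0) → C = 0
  (0, 47/6) → C = -47/2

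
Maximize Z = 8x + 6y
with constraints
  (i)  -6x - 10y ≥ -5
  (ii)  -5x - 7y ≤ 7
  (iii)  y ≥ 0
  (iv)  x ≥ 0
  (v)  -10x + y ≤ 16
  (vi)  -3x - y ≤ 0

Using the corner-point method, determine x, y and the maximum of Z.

Extreme points and Z = 8x + 6y:
  (5/6, 0) → Z = 20/3
  (0, 1/2) → Z = 3
  (0, 0) → Z = 0

The optimum lies where -6x - 10y = -5 and y = 0.
Solving simultaneously gives x = 5/6, y = 0.

x = 5/6, y = 0, maximum Z = 20/3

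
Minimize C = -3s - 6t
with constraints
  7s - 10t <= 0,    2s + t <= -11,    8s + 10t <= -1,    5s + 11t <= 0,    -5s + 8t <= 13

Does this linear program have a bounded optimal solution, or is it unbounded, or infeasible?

Corner points and C = -3s - 6t:
  (-110/27, -77/27) → C = 88/3
  (-101/21, -29/21) → C = 159/7
The feasible region has finitely many vertices and no improving ray; the minimum is 159/7 at (-101/21, -29/21).

bounded optimum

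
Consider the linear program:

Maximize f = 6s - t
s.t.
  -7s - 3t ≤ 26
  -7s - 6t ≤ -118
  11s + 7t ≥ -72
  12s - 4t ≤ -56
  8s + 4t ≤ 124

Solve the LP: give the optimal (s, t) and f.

s = 17/5, t = 121/5, maximum f = -19/5

Corner points and f = 6s - t:
  (-170/7, 48) → f = -1356/7
  (-119, 269) → f = -983
  (34/25, 452/25) → f = -248/25
  (17/5, 121/5) → f = -19/5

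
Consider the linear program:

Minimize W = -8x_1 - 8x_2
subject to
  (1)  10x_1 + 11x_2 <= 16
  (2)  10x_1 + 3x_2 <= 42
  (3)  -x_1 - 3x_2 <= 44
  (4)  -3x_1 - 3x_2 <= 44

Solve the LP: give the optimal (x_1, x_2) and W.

Vertices and W = -8x_1 - 8x_2:
  (207/40, -13/4) → W = -77/5
  (-532/3, 488/3) → W = 352/3
  (86/9, -482/27) → W = 1792/27
  (0, -44/3) → W = 352/3

At the optimal vertex, 10x_1 + 11x_2 = 16 and 10x_1 + 3x_2 = 42.
Solving simultaneously gives x_1 = 207/40, x_2 = -13/4.

x_1 = 207/40, x_2 = -13/4, minimum W = -77/5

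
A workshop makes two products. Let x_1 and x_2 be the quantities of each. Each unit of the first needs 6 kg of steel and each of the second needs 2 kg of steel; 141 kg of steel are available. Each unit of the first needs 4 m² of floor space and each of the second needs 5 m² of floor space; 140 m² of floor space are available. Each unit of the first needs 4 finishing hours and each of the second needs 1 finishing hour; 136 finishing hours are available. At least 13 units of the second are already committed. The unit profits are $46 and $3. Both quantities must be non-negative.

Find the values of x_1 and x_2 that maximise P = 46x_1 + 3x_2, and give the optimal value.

Corner points and P = 46x_1 + 3x_2:
  (0, 28) → P = 84
  (0, 13) → P = 39
  (75/4, 13) → P = 1803/2

The binding constraints are 4x_1 + 5x_2 = 140 and x_2 = 13.
Solving simultaneously gives x_1 = 75/4, x_2 = 13.

x_1 = 75/4, x_2 = 13, maximum P = 1803/2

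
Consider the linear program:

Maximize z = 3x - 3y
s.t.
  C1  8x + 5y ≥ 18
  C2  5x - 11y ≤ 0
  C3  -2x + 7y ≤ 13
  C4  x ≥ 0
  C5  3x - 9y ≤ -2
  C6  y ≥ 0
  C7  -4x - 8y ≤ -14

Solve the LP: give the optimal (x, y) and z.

Corner points and z = 3x - 3y:
  (61/66, 70/33) → z = -79/22
  (37/22, 10/11) → z = 51/22
  (11, 5) → z = 18
  (11/6, 5/6) → z = 3

The optimum lies where 5x - 11y = 0 and -2x + 7y = 13.
Solving simultaneously gives x = 11, y = 5.

x = 11, y = 5, maximum z = 18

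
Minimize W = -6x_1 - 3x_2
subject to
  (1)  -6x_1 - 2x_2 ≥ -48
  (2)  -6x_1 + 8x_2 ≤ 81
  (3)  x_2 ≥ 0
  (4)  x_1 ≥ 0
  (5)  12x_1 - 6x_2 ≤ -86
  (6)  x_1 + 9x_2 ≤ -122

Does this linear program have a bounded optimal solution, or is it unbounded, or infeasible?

infeasible

The boundaries 12x_1 - 6x_2 = -86 and x_1 + 9x_2 = -122 meet at (-251/19, -689/57), but that point violates x_2 ≥ 0. Every candidate vertex is excluded by some other constraint, so the feasible region is empty.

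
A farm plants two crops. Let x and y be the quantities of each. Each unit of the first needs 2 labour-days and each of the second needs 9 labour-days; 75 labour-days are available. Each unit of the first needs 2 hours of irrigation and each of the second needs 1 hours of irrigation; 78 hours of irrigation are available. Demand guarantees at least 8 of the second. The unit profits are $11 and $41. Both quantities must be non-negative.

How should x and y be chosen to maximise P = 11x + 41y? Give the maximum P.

x = 3/2, y = 8, maximum P = 689/2

Extreme points and P = 11x + 41y:
  (0, 25/3) → P = 1025/3
  (0, 8) → P = 328
  (3/2, 8) → P = 689/2

The optimum lies where 2x + 9y = 75 and y = 8.
Solving simultaneously gives x = 3/2, y = 8.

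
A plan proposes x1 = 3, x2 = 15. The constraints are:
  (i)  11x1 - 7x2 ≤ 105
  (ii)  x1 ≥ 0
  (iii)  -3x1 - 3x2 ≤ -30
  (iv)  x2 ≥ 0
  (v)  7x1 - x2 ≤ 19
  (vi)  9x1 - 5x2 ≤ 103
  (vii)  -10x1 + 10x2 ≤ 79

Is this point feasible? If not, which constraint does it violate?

not feasible — violates (vii)

Constraint (vii): -10x1 + 10x2 = 120, which is not ≤ 79. All other constraints are satisfied.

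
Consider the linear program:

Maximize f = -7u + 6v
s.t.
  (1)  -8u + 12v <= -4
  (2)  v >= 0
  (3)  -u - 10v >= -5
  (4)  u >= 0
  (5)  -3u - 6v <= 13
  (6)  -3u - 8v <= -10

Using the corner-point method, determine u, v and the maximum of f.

u = 30/11, v = 5/22, maximum f = -195/11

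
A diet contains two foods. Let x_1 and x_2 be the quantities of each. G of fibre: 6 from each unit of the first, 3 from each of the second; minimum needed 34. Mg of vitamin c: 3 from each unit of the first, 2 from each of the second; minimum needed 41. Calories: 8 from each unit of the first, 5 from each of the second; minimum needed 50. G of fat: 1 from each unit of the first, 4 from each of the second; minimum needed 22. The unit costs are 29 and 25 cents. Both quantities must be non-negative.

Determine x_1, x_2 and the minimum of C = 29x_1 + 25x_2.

Vertices and C = 29x_1 + 25x_2:
  (0, 41/2) → C = 1025/2
  (22, 0) → C = 638
  (12, 5/2) → C = 821/2
The feasible region is unbounded (it extends along (0, 1), (1, 0)), but C strictly increases along every unbounded feasible direction, so there is no improving ray and the minimum is attained at a vertex.

The binding constraints are 3x_1 + 2x_2 = 41 and x_1 + 4x_2 = 22.
Solving simultaneously gives x_1 = 12, x_2 = 5/2.

x_1 = 12, x_2 = 5/2, minimum C = 821/2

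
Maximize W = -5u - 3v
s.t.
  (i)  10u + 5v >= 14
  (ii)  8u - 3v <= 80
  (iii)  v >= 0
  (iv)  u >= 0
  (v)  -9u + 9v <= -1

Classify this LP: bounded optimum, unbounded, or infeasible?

Vertices and W = -5u - 3v:
  (7/5, 0) → W = -7
  (131/135, 116/135) → W = -1003/135
  (10, 0) → W = -50
  (239/15, 712/45) → W = -1907/15
The feasible region has finitely many vertices and no improving ray; the maximum is -7 at (7/5, 0).

bounded optimum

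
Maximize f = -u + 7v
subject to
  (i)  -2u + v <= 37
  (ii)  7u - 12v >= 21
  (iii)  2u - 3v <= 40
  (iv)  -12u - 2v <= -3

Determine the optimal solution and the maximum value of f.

u = 139, v = 238/3, maximum f = 1249/3

The optimum lies where 7u - 12v = 21 and 2u - 3v = 40.
Solving simultaneously gives u = 139, v = 238/3.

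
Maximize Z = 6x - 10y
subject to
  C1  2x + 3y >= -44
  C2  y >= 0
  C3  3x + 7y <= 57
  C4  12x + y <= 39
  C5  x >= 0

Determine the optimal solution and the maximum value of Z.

x = 13/4, y = 0, maximum Z = 39/2

Feasible corners and Z = 6x - 10y:
  (13/4, 0) → Z = 39/2
  (0, 0) → Z = 0
  (8/3, 7) → Z = -54
  (0, 57/7) → Z = -570/7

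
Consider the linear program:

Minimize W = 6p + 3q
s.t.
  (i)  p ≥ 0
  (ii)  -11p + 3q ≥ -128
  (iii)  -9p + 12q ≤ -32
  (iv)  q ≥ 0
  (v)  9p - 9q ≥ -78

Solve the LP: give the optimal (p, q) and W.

Feasible corners and W = 6p + 3q:
  (96/7, 160/21) → W = 736/7
  (128/11, 0) → W = 768/11
  (32/9, 0) → W = 64/3

p = 32/9, q = 0, minimum W = 64/3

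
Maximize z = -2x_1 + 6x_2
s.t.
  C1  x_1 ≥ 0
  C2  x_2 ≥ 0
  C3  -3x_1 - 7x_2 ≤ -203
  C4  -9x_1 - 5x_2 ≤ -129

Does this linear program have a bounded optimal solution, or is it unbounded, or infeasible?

From the feasible point (0, 29), moving in the direction (0, 1) keeps every constraint satisfied while z increases without bound.

unbounded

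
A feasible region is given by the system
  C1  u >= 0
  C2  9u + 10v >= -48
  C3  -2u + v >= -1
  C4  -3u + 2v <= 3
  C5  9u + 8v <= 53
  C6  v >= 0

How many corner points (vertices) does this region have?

5

Pairwise boundary intersections that survive every other constraint:
  (0, 3/2)
  (0, 0)
  (61/25, 97/25)
  (1/2, 0)
  (41/21, 31/7)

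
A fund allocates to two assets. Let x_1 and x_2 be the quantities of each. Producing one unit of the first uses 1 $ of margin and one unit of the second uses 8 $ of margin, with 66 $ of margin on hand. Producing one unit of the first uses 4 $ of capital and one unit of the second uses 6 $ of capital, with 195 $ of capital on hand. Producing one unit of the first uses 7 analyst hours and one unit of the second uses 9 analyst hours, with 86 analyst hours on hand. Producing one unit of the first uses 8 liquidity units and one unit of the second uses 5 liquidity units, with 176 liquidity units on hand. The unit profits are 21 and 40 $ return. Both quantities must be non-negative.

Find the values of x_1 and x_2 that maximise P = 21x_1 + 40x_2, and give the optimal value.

Vertices and P = 21x_1 + 40x_2:
  (0, 0) → P = 0
  (0, 33/4) → P = 330
  (86/7, 0) → P = 258
  (2, 8) → P = 362

x_1 = 2, x_2 = 8, maximum P = 362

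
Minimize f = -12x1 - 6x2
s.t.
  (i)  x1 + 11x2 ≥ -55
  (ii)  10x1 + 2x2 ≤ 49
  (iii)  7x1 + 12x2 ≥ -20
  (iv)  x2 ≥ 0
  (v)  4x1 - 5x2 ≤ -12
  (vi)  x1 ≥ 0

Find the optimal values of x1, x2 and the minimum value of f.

Extreme points and f = -12x1 - 6x2:
  (221/58, 158/29) → f = -2274/29
  (0, 49/2) → f = -147
  (0, 12/5) → f = -72/5

At the optimal vertex, 10x1 + 2x2 = 49 and x1 = 0.
Solving simultaneously gives x1 = 0, x2 = 49/2.

x1 = 0, x2 = 49/2, minimum f = -147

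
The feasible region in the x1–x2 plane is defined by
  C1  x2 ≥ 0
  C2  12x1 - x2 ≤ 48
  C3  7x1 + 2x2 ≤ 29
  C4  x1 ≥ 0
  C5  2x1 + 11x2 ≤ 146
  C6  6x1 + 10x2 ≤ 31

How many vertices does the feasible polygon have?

5

Intersecting each pair of boundary lines and keeping only the points that satisfy every inequality leaves:
  (4, 0)
  (0, 0)
  (125/31, 12/31)
  (114/29, 43/58)
  (0, 31/10)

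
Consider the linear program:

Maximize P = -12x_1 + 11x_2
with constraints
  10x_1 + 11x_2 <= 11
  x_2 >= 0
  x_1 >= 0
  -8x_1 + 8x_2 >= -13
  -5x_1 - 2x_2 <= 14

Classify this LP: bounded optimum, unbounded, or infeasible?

Feasible corners and P = -12x_1 + 11x_2:
  (11/10, 0) → P = -66/5
  (0, 1) → P = 11
  (0, 0) → P = 0
The feasible region has finitely many vertices and no improving ray; the maximum is 11 at (0, 1).

bounded optimum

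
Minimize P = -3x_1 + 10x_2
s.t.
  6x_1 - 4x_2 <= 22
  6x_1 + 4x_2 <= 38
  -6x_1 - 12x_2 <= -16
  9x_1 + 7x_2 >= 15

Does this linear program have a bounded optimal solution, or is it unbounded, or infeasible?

Feasible corners and P = -3x_1 + 10x_2:
  (5, 2) → P = 5
  (41/12, -3/8) → P = -14
  (34/33, 9/11) → P = 56/11
The feasible region has finitely many vertices and no improving ray; the minimum is -14 at (41/12, -3/8).

bounded optimum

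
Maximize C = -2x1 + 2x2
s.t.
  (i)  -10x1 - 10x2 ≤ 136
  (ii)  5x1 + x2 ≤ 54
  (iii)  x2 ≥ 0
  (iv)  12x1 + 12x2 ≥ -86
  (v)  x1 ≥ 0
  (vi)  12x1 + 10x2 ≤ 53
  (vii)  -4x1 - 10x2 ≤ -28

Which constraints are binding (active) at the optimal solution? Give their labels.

(v) and (vi)

Corner points and C = -2x1 + 2x2:
  (0, 53/10) → C = 53/5
  (0, 14/5) → C = 28/5
  (25/8, 31/20) → C = -63/20

The maximum is at (0, 53/10). Substituting into each constraint, equality holds for (v) and (vi); the remaining constraints have slack.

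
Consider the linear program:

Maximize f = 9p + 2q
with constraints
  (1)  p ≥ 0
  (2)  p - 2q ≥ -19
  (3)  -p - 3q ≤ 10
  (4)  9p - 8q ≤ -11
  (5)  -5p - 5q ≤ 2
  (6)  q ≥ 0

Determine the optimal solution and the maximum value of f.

p = 13, q = 16, maximum f = 149

Extreme points and f = 9p + 2q:
  (0, 19/2) → f = 19
  (0, 11/8) → f = 11/4
  (13, 16) → f = 149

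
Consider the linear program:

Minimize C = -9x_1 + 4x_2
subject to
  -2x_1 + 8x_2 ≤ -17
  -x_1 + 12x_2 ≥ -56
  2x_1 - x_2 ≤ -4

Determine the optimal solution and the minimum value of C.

Feasible corners and C = -9x_1 + 4x_2:
  (-61/4, -95/16) → C = 227/2
  (-7/2, -3) → C = 39/2
  (-104/23, -116/23) → C = 472/23

x_1 = -7/2, x_2 = -3, minimum C = 39/2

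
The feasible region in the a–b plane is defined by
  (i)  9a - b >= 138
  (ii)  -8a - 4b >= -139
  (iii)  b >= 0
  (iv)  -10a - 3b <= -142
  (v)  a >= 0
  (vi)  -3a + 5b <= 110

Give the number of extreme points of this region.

Pairwise boundary intersections that survive every other constraint:
  (691/44, 147/44)
  (46/3, 0)
  (139/8, 0)

3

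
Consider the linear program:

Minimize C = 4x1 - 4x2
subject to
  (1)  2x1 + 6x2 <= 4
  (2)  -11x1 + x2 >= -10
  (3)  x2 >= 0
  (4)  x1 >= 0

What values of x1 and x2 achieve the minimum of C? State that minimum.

x1 = 0, x2 = 2/3, minimum C = -8/3

Feasible corners and C = 4x1 - 4x2:
  (16/17, 6/17) → C = 40/17
  (0, 2/3) → C = -8/3
  (10/11, 0) → C = 40/11
  (0, 0) → C = 0

The binding constraints are 2x1 + 6x2 = 4 and x1 = 0.
Solving simultaneously gives x1 = 0, x2 = 2/3.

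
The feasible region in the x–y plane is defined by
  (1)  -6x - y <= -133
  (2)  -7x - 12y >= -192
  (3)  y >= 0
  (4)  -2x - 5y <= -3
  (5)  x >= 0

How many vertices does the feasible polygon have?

3

Pairwise boundary intersections that survive every other constraint:
  (108/5, 17/5)
  (133/6, 0)
  (192/7, 0)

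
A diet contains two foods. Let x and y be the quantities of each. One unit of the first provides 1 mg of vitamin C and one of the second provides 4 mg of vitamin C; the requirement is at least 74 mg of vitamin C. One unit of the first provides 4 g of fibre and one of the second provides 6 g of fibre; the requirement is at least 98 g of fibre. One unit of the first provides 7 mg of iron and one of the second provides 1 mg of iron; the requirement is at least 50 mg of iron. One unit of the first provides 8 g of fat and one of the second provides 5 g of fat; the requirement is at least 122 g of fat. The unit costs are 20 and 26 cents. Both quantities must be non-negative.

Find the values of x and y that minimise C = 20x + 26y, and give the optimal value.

x = 14/3, y = 52/3, minimum C = 544

Feasible corners and C = 20x + 26y:
  (0, 50) → C = 1300
  (74, 0) → C = 1480
  (14/3, 52/3) → C = 544
The feasible region is unbounded (it extends along (0, 1), (1, 0)), but C strictly increases along every unbounded feasible direction, so there is no improving ray and the minimum is attained at a vertex.

At the optimal vertex, x + 4y = 74 and 7x + y = 50.
Solving simultaneously gives x = 14/3, y = 52/3.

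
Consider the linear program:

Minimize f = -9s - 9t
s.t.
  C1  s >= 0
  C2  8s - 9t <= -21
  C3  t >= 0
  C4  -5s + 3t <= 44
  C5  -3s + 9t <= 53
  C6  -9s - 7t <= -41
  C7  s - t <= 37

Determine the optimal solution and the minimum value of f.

Corner points and f = -9s - 9t:
  (0, 53/9) → f = -53
  (0, 41/7) → f = -369/7
  (32/5, 361/45) → f = -649/5
  (222/137, 517/137) → f = -6651/137

s = 32/5, t = 361/45, minimum f = -649/5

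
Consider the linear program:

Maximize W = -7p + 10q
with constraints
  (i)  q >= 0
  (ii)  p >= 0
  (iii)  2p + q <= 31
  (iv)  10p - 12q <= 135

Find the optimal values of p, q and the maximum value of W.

p = 0, q = 31, maximum W = 310

Feasible corners and W = -7p + 10q:
  (0, 0) → W = 0
  (27/2, 0) → W = -189/2
  (0, 31) → W = 310
  (507/34, 20/17) → W = -3149/34

The optimum lies where p = 0 and 2p + q = 31.
Solving simultaneously gives p = 0, q = 31.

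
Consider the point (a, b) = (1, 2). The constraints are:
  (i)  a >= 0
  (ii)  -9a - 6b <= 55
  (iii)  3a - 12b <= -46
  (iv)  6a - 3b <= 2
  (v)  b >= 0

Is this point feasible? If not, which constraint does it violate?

Constraint (iii): 3a - 12b = -21, which is not ≤ -46. All other constraints are satisfied.

not feasible — violates (iii)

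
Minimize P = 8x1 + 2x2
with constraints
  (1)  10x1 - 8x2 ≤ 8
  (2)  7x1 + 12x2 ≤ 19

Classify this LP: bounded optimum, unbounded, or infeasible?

unbounded

From the feasible point (31/22, 67/88), moving in the direction (-8, -10) keeps every constraint satisfied while P decreases without bound.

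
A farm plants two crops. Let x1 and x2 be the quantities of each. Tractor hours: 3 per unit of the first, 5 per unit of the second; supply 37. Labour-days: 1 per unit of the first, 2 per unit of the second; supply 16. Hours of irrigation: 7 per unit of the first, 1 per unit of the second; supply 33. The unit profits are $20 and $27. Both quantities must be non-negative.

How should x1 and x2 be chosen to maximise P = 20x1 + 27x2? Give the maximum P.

Corner points and P = 20x1 + 27x2:
  (0, 0) → P = 0
  (0, 37/5) → P = 999/5
  (33/7, 0) → P = 660/7
  (4, 5) → P = 215

At the optimal vertex, 3x1 + 5x2 = 37 and 7x1 + x2 = 33.
Solving simultaneously gives x1 = 4, x2 = 5.

x1 = 4, x2 = 5, maximum P = 215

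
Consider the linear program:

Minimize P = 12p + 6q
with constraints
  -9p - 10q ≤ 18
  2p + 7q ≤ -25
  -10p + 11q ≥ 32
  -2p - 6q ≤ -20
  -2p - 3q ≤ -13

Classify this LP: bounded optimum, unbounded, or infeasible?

infeasible

The boundaries -9p - 10q = 18 and -2p - 3q = -13 meet at (-184/7, 153/7), but that point violates 2p + 7q ≤ -25. Every candidate vertex is excluded by some other constraint, so the feasible region is empty.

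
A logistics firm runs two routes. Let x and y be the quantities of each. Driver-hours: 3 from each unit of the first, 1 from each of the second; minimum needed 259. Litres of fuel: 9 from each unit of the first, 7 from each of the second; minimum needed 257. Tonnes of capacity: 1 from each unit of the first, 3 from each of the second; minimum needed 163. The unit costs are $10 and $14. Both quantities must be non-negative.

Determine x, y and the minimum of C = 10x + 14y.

Vertices and C = 10x + 14y:
  (0, 259) → C = 3626
  (163, 0) → C = 1630
  (307/4, 115/4) → C = 1170
The feasible region is unbounded (it extends along (0, 1), (1, 0)), but C strictly increases along every unbounded feasible direction, so there is no improving ray and the minimum is attained at a vertex.

x = 307/4, y = 115/4, minimum C = 1170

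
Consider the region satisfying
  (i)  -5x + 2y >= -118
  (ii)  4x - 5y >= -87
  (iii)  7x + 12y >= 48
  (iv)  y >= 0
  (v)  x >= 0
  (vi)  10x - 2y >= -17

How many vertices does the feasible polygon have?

6

Intersecting each pair of boundary lines and keeping only the points that satisfy every inequality leaves:
  (764/17, 907/17)
  (118/5, 0)
  (89/42, 401/21)
  (48/7, 0)
  (0, 4)
  (0, 17/2)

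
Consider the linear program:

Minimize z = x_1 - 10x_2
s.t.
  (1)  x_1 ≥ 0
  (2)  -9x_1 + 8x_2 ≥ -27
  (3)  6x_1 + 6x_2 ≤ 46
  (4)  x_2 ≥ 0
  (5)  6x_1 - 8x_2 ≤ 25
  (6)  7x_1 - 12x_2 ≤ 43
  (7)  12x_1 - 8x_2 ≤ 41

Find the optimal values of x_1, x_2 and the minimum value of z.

x_1 = 0, x_2 = 23/3, minimum z = -230/3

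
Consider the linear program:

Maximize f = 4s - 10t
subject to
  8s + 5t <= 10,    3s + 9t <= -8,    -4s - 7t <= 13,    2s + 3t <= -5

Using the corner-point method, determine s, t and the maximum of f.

Feasible corners and f = 4s - 10t:
  (-61/15, 7/15) → f = -314/15
  (-7/3, -1/9) → f = -74/9
  (2, -3) → f = 38

At the optimal vertex, -4s - 7t = 13 and 2s + 3t = -5.
Solving simultaneously gives s = 2, t = -3.

s = 2, t = -3, maximum f = 38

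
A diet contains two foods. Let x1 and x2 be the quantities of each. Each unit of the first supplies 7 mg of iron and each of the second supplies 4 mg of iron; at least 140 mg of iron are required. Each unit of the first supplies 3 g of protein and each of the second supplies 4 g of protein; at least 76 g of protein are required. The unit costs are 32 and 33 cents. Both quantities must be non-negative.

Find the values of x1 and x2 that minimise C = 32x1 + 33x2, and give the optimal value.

x1 = 16, x2 = 7, minimum C = 743

Extreme points and C = 32x1 + 33x2:
  (0, 35) → C = 1155
  (76/3, 0) → C = 2432/3
  (16, 7) → C = 743
The feasible region is unbounded (it extends along (0, 1), (1, 0)), but C strictly increases along every unbounded feasible direction, so there is no improving ray and the minimum is attained at a vertex.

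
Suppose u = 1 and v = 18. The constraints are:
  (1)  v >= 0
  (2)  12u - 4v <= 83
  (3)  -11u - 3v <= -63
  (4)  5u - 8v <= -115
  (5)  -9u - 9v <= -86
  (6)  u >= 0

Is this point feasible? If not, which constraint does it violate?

(1): 18 ≥ 0 ✓
(2): -60 ≤ 83 ✓
(3): -65 ≤ -63 ✓
(4): -139 ≤ -115 ✓
(5): -171 ≤ -86 ✓
(6): 1 ≥ 0 ✓

feasible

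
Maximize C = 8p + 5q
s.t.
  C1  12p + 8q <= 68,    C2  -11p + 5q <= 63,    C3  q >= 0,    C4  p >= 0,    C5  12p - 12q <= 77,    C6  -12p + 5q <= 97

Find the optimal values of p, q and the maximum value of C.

Corner points and C = 8p + 5q:
  (17/3, 0) → C = 136/3
  (0, 17/2) → C = 85/2
  (0, 0) → C = 0

p = 17/3, q = 0, maximum C = 136/3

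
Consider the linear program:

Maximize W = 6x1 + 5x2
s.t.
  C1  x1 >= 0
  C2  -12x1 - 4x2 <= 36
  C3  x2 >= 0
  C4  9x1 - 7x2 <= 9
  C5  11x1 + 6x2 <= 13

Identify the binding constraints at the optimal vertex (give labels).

C1 and C5

Vertices and W = 6x1 + 5x2:
  (0, 0) → W = 0
  (0, 13/6) → W = 65/6
  (1, 0) → W = 6
  (145/131, 18/131) → W = 960/131

The maximum is at (0, 13/6). Substituting into each constraint, equality holds for C1 and C5; the remaining constraints have slack.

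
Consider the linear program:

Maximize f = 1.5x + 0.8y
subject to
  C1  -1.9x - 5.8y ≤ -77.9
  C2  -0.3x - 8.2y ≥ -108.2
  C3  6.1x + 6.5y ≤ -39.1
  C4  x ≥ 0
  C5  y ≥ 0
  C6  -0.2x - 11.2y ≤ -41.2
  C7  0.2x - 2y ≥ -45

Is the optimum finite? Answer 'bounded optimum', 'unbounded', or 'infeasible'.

The boundaries -1.9x - 5.8y = -77.9 and -0.3x - 8.2y = -108.2 meet at (561/692, 18221/1384), but that point violates 6.1x + 6.5y ≤ -39.1. Every candidate vertex is excluded by some other constraint, so the feasible region is empty.

infeasible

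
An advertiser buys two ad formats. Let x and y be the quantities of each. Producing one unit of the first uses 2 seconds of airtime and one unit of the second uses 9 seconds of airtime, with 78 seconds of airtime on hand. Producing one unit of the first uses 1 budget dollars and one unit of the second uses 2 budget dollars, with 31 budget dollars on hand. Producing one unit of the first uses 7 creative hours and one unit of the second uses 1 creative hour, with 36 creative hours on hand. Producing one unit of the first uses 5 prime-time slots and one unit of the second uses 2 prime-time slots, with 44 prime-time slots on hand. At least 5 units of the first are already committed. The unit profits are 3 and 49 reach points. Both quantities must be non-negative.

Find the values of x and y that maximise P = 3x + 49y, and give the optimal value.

Vertices and P = 3x + 49y:
  (36/7, 0) → P = 108/7
  (5, 0) → P = 15
  (5, 1) → P = 64

x = 5, y = 1, maximum P = 64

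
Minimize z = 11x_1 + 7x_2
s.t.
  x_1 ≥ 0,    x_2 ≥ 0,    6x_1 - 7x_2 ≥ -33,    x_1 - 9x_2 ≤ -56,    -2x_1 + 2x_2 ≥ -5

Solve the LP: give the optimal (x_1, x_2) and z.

x_1 = 95/47, x_2 = 303/47, minimum z = 3166/47

Feasible corners and z = 11x_1 + 7x_2:
  (95/47, 303/47) → z = 3166/47
  (101/2, 48) → z = 1783/2
  (157/16, 117/16) → z = 1273/8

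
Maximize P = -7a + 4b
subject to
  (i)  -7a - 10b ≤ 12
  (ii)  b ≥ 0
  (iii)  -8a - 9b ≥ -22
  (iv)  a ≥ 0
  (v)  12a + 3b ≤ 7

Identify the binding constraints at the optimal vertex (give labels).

Corner points and P = -7a + 4b:
  (0, 0) → P = 0
  (7/12, 0) → P = -49/12
  (0, 7/3) → P = 28/3

The maximum is at (0, 7/3). Substituting into each constraint, equality holds for (iv) and (v); the remaining constraints have slack.

(iv) and (v)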